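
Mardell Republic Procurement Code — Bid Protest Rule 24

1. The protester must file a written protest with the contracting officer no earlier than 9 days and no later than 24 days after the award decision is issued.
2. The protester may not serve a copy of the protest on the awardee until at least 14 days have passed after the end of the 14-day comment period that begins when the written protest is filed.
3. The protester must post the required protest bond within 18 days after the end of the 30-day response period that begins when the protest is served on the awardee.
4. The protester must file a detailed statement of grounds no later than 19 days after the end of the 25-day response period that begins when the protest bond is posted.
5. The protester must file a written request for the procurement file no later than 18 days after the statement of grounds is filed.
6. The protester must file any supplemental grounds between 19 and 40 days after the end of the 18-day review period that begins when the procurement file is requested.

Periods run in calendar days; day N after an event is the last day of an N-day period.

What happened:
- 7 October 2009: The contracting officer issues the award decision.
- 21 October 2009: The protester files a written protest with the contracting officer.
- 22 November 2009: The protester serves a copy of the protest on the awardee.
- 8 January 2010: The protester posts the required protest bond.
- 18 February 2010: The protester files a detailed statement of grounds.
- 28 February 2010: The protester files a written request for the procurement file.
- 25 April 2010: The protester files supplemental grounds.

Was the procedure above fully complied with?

(1) the permitted window runs from 7 October 2009 + 9 = 16 October 2009 to 7 October 2009 + 24 = 31 October 2009; done 21 October 2009 — within the window.
(2) permitted from 4 November 2009 + 14 days = 18 November 2009 onward; done 22 November 2009 — permitted.
(3) due by 22 December 2009 + 18 days = 9 January 2010; done 8 January 2010 — timely.
(4) due by 2 February 2010 + 19 days = 21 February 2010; 18 February 2010 is within that limit.
(5) due by 18 February 2010 + 18 days = 8 March 2010; done 28 February 2010 — timely.
(6) the permitted window runs from 18 March 2010 + 19 = 6 April 2010 to 18 March 2010 + 40 = 27 April 2010; 25 April 2010 falls inside that range.

Yes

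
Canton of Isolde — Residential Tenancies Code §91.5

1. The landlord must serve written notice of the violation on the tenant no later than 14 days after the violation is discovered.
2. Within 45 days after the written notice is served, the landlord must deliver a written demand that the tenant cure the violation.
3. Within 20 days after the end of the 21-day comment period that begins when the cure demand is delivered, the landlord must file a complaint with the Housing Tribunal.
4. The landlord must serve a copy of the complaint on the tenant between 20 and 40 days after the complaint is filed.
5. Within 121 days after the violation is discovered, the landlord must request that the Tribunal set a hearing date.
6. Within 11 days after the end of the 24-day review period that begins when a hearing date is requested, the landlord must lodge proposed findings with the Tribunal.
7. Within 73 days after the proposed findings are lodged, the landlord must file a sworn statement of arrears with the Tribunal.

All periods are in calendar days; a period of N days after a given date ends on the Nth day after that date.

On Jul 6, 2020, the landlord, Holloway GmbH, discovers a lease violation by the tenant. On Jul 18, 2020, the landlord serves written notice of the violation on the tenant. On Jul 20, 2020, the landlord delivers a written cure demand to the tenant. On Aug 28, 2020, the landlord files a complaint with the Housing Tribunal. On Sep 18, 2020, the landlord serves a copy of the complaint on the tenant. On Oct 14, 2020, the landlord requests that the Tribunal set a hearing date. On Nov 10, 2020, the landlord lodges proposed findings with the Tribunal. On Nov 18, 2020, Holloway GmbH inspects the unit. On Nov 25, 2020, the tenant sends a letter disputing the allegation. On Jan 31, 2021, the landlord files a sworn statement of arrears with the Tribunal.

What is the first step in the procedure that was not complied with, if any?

(1) due by Jul 6, 2020 + 14 days = Jul 20, 2020; done Jul 18, 2020 — timely.
(2) due by Jul 18, 2020 + 45 days = Sep 1, 2020; done Jul 20, 2020 — timely.
(3) due by Aug 10, 2020 + 20 days = Aug 30, 2020; done Aug 28, 2020 — timely.
(4) the permitted window runs from Aug 28, 2020 + 20 = Sep 17, 2020 to Aug 28, 2020 + 40 = Oct 7, 2020; Sep 18, 2020 falls inside that range.
(5) due by Jul 6, 2020 + 121 days = Nov 4, 2020; completed Oct 14, 2020, before the deadline.
(6) due by Nov 7, 2020 + 11 days = Nov 18, 2020; completed Nov 10, 2020, before the deadline.
(7) due by Nov 10, 2020 + 73 days = Jan 22, 2021; done Jan 31, 2021 — 9 days late.
Later steps need not be reached.

Step 7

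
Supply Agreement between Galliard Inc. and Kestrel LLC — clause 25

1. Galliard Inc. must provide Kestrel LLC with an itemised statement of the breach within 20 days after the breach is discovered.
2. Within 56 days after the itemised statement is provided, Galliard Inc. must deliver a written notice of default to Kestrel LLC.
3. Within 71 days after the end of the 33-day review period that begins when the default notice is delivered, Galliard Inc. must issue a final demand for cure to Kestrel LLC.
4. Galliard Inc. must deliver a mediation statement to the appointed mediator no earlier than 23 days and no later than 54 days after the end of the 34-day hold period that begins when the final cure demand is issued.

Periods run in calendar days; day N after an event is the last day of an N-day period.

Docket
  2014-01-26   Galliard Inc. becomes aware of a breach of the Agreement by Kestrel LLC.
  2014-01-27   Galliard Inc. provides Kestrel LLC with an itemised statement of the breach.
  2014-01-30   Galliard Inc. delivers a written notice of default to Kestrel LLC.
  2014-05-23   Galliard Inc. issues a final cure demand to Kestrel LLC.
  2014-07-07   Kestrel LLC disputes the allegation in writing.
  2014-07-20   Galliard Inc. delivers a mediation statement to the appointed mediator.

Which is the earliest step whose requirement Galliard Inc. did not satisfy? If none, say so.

Step 3

Step 1 — counting 20 days from 2014-01-26 (when the breach is discovered) gives a deadline of 2014-02-15; 2014-01-27 is within that limit.
Step 2 — counting 56 days from 2014-01-27 (when the itemised statement is provided) gives a deadline of 2014-03-24; 2014-01-30 is within that limit.
Step 3 — counting 71 days from 2014-03-04 (end of the 33-day review period, which began when the default notice is delivered on 2014-01-30) gives a deadline of 2014-05-14; not done until 2014-05-23, 9 days after the deadline.
No need to go further; step 3 was not satisfied.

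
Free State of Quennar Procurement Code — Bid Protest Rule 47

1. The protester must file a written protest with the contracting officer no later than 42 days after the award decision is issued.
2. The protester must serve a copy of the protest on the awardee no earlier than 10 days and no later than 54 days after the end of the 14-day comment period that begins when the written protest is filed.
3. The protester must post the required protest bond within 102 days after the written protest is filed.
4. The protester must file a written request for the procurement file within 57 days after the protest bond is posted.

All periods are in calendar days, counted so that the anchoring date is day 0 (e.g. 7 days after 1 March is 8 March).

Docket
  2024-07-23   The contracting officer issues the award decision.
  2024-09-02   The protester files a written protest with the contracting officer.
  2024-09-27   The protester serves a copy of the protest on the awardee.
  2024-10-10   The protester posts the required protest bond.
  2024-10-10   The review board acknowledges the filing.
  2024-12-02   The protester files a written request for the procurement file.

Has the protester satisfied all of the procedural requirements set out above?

Step 1 — counting 42 days from 2024-07-23 (when the award decision is issued) gives a deadline of 2024-09-03; done 2024-09-02 — timely.
Step 2 — 10 and 54 days from 2024-09-16 (end of the 14-day comment period, which began when the written protest is filed on 2024-09-02) are 2024-09-26 and 2024-11-09 respectively; done 2024-09-27 — within the window.
Step 3 — counting 102 days from 2024-09-02 (when the written protest is filed) gives a deadline of 2024-12-13; completed 2024-10-10, before the deadline.
Step 4 — counting 57 days from 2024-10-10 (when the protest bond is posted) gives a deadline of 2024-12-06; 2024-12-02 is within that limit.

Yes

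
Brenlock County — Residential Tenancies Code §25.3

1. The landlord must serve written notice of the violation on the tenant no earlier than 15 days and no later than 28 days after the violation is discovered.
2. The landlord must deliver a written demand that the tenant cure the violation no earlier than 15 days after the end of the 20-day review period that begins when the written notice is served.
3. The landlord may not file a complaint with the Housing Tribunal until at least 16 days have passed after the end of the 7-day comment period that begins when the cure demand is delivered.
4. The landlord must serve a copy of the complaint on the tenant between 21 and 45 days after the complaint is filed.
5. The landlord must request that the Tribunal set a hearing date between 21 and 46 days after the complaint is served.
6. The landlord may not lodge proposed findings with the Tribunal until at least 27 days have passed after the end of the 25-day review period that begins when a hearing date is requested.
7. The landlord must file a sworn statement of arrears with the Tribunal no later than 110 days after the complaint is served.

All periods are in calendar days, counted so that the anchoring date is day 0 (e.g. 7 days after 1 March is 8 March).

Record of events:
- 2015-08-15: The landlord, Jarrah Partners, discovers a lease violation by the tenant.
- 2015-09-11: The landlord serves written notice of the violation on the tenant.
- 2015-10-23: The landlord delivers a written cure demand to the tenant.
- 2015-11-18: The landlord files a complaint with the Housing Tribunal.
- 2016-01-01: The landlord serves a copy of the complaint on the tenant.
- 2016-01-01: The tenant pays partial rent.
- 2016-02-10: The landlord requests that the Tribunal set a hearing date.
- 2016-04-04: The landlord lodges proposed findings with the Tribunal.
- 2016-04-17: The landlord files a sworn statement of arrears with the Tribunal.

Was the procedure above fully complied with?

Yes

(1) the permitted window runs from 2015-08-15 + 15 = 2015-08-30 to 2015-08-15 + 28 = 2015-09-12; done 2015-09-11 — within the window.
(2) permitted from 2015-10-01 + 15 days = 2015-10-16 onward; done 2015-10-23, after the minimum wait.
(3) permitted from 2015-10-30 + 16 days = 2015-11-15 onward; done 2015-11-18, after the minimum wait.
(4) the permitted window runs from 2015-11-18 + 21 = 2015-12-09 to 2015-11-18 + 45 = 2016-01-02; 2016-01-01 falls inside that range.
(5) the permitted window runs from 2016-01-01 + 21 = 2016-01-22 to 2016-01-01 + 46 = 2016-02-16; done 2016-02-10 — within the window.
(6) permitted from 2016-03-06 + 27 days = 2016-04-02 onward; 2016-04-04 is on or after that date.
(7) due by 2016-01-01 + 110 days = 2016-04-20; 2016-04-17 is within that limit.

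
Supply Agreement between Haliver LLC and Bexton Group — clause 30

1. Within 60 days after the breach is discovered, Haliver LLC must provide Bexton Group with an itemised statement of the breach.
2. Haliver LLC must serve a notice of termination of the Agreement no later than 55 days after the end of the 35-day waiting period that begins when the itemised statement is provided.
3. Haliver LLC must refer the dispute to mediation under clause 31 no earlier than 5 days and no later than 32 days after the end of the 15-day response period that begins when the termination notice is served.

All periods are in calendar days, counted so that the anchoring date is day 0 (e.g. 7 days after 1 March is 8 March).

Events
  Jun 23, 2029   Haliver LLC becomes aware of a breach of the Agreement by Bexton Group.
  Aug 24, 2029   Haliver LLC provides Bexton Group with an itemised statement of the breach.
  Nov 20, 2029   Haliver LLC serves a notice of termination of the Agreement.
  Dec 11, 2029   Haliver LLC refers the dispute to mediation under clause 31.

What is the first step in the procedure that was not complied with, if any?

(1) due by Jun 23, 2029 + 60 days = Aug 22, 2029; Aug 24, 2029 misses that deadline by 2 days.
That is the first point of non-compliance.

Step 1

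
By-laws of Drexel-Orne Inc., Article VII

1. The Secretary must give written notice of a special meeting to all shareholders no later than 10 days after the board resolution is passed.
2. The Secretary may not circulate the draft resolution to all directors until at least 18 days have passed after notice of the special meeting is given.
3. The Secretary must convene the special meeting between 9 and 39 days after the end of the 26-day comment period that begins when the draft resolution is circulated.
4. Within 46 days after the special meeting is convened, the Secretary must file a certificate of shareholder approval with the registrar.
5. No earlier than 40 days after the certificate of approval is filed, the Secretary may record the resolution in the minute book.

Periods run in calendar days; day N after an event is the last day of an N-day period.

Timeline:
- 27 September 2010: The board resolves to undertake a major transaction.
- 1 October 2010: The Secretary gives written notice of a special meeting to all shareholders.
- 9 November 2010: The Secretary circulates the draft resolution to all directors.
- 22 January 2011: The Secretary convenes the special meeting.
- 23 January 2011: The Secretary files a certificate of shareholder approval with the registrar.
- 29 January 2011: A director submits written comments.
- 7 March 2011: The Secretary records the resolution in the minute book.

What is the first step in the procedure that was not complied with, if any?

Step 3

Step 1: 10 days after 27 September 2010 (when the board resolution is passed) is 7 October 2010; 1 October 2010 is within that limit.
Step 2: the earliest permitted date is 18 days after 1 October 2010 (when notice of the special meeting is given), i.e. 19 October 2010; done 9 November 2010, after the minimum wait.
Step 3: the window is 9–39 days after 5 December 2010 (end of the 26-day comment period, which began when the draft resolution is circulated on 9 November 2010), so 14 December 2010 through 13 January 2011; 22 January 2011 is 9 days past the end of the window.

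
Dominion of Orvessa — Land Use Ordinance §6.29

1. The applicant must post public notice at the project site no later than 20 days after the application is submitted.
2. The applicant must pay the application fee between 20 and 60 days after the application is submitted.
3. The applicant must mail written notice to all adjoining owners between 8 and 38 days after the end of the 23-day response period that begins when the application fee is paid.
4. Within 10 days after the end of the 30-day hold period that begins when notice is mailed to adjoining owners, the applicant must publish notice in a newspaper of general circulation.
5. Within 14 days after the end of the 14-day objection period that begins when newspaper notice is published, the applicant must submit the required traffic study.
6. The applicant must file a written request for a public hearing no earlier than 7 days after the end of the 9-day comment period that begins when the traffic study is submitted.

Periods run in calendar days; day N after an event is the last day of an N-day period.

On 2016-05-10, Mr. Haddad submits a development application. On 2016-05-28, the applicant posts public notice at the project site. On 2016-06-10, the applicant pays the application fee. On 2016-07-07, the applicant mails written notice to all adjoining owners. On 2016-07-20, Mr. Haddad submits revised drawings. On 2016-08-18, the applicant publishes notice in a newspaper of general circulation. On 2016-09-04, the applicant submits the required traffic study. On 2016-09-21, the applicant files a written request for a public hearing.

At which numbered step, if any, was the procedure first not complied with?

Step 1 — counting 20 days from 2016-05-10 (when the application is submitted) gives a deadline of 2016-05-30; completed 2016-05-28, before the deadline.
Step 2 — 20 and 60 days from 2016-05-10 (when the application is submitted) are 2016-05-30 and 2016-07-09 respectively; done 2016-06-10, which is between those dates.
Step 3 — 8 and 38 days from 2016-07-03 (end of the 23-day response period, which began when the application fee is paid on 2016-06-10) are 2016-07-11 and 2016-08-10 respectively; done 2016-07-07 — 4 days before the window opened.

Step 3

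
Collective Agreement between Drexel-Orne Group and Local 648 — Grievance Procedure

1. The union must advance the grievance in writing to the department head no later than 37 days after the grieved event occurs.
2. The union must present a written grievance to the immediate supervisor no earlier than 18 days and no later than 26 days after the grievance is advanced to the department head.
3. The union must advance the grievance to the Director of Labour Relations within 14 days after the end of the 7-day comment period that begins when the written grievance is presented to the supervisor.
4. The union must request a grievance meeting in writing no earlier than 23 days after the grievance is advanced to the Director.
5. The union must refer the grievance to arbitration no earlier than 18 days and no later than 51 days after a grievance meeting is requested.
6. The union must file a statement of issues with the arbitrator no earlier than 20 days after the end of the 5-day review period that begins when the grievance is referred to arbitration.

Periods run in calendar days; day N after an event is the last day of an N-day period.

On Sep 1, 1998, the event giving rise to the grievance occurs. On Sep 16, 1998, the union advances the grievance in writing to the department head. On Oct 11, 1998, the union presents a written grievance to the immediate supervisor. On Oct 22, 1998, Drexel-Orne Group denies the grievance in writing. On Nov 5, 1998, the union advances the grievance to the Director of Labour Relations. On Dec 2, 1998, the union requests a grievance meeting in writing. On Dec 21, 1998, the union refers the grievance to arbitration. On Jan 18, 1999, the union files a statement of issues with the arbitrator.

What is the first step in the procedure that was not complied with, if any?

Step 1: 37 days after Sep 1, 1998 (when the grieved event occurs) is Oct 8, 1998; completed Sep 16, 1998, before the deadline.
Step 2: the window is 18–26 days after Sep 16, 1998 (when the grievance is advanced to the department head), so Oct 4, 1998 through Oct 12, 1998; done Oct 11, 1998, which is between those dates.
Step 3: 14 days after Oct 18, 1998 (end of the 7-day comment period, which began when the written grievance is presented to the supervisor on Oct 11, 1998) is Nov 1, 1998; not done until Nov 5, 1998, 4 days after the deadline.
No need to go further; step 3 was not satisfied.

Step 3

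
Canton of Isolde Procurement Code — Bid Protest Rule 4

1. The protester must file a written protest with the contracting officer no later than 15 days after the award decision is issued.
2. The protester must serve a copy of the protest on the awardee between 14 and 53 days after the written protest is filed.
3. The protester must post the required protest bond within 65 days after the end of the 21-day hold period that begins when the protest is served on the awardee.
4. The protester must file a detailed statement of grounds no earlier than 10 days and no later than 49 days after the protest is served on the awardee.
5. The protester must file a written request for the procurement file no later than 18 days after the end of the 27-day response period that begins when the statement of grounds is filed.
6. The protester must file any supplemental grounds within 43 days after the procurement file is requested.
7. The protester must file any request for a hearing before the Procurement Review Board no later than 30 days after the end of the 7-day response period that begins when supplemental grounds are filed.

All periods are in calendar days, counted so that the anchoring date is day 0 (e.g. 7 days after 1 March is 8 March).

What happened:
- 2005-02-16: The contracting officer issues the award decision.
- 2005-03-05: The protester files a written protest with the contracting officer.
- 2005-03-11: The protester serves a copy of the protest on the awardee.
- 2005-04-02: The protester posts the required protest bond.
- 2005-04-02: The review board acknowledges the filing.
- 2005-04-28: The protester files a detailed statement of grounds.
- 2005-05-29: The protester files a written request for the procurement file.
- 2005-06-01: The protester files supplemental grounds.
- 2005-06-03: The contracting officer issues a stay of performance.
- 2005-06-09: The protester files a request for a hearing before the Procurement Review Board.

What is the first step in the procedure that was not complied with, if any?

(1) due by 2005-02-16 + 15 days = 2005-03-03; 2005-03-05 misses that deadline by 2 days.

Step 1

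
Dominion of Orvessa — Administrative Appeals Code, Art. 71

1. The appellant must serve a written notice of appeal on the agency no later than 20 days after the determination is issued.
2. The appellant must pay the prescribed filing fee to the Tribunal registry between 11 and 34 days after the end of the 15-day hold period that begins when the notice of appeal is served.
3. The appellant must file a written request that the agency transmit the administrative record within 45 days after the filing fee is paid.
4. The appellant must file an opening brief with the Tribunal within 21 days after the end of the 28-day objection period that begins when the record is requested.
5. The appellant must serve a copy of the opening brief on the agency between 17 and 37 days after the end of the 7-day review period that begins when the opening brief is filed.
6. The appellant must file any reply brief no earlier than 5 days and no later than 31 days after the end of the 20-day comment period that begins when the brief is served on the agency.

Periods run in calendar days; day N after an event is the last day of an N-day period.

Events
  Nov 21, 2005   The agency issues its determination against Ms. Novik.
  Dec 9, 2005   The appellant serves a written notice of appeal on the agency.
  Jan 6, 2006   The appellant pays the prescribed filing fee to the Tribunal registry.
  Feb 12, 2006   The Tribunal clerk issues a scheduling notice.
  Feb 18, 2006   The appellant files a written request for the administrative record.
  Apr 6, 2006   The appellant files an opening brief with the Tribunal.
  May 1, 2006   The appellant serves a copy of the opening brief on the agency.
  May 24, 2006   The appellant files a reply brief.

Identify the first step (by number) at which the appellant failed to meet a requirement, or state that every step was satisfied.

Step 6

(1) due by Nov 21, 2005 + 20 days = Dec 11, 2005; completed Dec 9, 2005, before the deadline.
(2) the permitted window runs from Dec 24, 2005 + 11 = Jan 4, 2006 to Dec 24, 2005 + 34 = Jan 27, 2006; Jan 6, 2006 falls inside that range.
(3) due by Jan 6, 2006 + 45 days = Feb 20, 2006; Feb 18, 2006 is within that limit.
(4) due by Mar 18, 2006 + 21 days = Apr 8, 2006; Apr 6, 2006 is within that limit.
(5) the permitted window runs from Apr 13, 2006 + 17 = Apr 30, 2006 to Apr 13, 2006 + 37 = May 20, 2006; done May 1, 2006 — within the window.
(6) the permitted window runs from May 21, 2006 + 5 = May 26, 2006 to May 21, 2006 + 31 = Jun 21, 2006; May 24, 2006 is 2 days too early.
No need to go further; step 6 was not satisfied.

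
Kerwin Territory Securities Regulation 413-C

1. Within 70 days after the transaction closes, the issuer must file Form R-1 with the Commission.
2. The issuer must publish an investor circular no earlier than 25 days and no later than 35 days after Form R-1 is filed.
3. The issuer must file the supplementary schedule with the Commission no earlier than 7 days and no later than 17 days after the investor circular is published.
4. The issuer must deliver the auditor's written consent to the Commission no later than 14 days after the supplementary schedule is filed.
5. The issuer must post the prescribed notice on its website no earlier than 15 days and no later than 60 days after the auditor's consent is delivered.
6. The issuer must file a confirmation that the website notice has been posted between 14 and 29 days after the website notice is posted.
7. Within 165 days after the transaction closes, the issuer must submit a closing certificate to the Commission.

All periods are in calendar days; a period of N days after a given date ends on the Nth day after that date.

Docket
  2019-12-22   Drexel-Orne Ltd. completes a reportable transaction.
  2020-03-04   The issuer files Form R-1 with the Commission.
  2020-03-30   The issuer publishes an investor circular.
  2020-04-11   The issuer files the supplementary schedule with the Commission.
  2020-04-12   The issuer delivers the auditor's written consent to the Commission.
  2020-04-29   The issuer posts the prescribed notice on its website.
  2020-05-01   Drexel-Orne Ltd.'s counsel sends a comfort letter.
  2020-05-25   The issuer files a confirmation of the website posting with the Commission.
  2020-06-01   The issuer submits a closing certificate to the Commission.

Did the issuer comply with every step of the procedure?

No

(1) due by 2019-12-22 + 70 days = 2020-03-01; 2020-03-04 misses that deadline by 3 days.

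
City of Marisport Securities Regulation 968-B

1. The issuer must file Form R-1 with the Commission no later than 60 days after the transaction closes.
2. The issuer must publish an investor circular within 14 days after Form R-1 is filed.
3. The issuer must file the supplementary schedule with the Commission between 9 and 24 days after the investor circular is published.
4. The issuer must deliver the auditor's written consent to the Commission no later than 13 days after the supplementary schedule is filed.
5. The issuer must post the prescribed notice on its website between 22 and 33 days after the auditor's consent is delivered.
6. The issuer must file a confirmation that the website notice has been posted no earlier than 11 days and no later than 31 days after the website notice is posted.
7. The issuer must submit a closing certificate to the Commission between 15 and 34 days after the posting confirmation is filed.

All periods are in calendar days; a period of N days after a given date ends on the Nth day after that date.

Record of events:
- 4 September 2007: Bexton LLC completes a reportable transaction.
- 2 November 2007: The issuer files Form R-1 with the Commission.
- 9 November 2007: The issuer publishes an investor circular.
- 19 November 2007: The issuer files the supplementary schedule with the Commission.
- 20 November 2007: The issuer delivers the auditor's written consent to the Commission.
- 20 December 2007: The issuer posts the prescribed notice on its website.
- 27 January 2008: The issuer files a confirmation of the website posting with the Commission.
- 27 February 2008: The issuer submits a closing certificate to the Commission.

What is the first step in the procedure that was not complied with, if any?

Step 1 — counting 60 days from 4 September 2007 (when the transaction closes) gives a deadline of 3 November 2007; 2 November 2007 is within that limit.
Step 2 — counting 14 days from 2 November 2007 (when Form R-1 is filed) gives a deadline of 16 November 2007; done 9 November 2007 — timely.
Step 3 — 9 and 24 days from 9 November 2007 (when the investor circular is published) are 18 November 2007 and 3 December 2007 respectively; done 19 November 2007 — within the window.
Step 4 — counting 13 days from 19 November 2007 (when the supplementary schedule is filed) gives a deadline of 2 December 2007; done 20 November 2007 — timely.
Step 5 — 22 and 33 days from 20 November 2007 (when the auditor's consent is delivered) are 12 December 2007 and 23 December 2007 respectively; done 20 December 2007 — within the window.
Step 6 — 11 and 31 days from 20 December 2007 (when the website notice is posted) are 31 December 2007 and 20 January 2008 respectively; done 27 January 2008 — 7 days after the window closed.
The procedure was therefore not followed at step 6.

Step 6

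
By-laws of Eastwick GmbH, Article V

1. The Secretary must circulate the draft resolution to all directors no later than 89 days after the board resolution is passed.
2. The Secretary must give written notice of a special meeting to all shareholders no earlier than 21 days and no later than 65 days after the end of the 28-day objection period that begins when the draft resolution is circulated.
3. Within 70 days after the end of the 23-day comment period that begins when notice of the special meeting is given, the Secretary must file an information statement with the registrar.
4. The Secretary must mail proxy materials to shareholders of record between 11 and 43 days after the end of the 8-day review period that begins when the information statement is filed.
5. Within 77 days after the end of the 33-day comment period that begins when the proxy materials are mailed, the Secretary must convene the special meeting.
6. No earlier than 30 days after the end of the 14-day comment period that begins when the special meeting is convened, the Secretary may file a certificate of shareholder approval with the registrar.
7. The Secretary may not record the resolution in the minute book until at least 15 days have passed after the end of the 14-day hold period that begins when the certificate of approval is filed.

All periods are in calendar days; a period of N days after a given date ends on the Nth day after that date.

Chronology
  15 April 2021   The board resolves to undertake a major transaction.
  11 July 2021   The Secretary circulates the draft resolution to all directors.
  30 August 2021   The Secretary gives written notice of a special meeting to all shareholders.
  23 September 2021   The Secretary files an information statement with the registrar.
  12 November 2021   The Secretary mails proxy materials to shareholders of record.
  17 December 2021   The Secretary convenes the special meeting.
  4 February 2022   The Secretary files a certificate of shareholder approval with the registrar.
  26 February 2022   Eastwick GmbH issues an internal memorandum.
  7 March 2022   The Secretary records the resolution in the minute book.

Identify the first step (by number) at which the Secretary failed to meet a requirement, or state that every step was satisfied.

None — every step was satisfied

Step 1 — counting 89 days from 15 April 2021 (when the board resolution is passed) gives a deadline of 13 July 2021; done 11 July 2021 — timely.
Step 2 — 21 and 65 days from 8 August 2021 (end of the 28-day objection period, which began when the draft resolution is circulated on 11 July 2021) are 29 August 2021 and 12 October 2021 respectively; done 30 August 2021, which is between those dates.
Step 3 — counting 70 days from 22 September 2021 (end of the 23-day comment period, which began when notice of the special meeting is given on 30 August 2021) gives a deadline of 1 December 2021; completed 23 September 2021, before the deadline.
Step 4 — 11 and 43 days from 1 October 2021 (end of the 8-day review period, which began when the information statement is filed on 23 September 2021) are 12 October 2021 and 13 November 2021 respectively; 12 November 2021 falls inside that range.
Step 5 — counting 77 days from 15 December 2021 (end of the 33-day comment period, which began when the proxy materials are mailed on 12 November 2021) gives a deadline of 2 March 2022; 17 December 2021 is within that limit.
Step 6 — must wait 30 days from 31 December 2021 (end of the 14-day comment period, which began when the special meeting is convened on 17 December 2021), so not before 30 January 2022; done 4 February 2022 — permitted.
Step 7 — must wait 15 days from 18 February 2022 (end of the 14-day hold period, which began when the certificate of approval is filed on 4 February 2022), so not before 5 March 2022; done 7 March 2022 — permitted.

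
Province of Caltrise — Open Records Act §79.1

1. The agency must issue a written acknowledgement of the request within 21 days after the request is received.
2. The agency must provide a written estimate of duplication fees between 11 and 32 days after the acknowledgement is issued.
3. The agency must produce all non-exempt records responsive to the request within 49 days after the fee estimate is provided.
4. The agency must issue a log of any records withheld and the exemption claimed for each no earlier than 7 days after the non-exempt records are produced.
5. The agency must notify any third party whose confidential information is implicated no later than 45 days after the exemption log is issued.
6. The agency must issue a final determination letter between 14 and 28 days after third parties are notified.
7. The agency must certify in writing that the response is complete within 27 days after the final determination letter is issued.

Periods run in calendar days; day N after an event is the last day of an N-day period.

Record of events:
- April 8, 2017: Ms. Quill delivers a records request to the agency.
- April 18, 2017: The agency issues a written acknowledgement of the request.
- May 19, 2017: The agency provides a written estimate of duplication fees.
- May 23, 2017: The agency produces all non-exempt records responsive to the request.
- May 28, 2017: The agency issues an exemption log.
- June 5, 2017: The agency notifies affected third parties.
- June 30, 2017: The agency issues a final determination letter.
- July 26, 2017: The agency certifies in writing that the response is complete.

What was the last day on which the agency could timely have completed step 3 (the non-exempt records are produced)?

Step 3 runs from May 19, 2017, when the fee estimate is provided. 49 days after May 19, 2017 is July 7, 2017.

July 7, 2017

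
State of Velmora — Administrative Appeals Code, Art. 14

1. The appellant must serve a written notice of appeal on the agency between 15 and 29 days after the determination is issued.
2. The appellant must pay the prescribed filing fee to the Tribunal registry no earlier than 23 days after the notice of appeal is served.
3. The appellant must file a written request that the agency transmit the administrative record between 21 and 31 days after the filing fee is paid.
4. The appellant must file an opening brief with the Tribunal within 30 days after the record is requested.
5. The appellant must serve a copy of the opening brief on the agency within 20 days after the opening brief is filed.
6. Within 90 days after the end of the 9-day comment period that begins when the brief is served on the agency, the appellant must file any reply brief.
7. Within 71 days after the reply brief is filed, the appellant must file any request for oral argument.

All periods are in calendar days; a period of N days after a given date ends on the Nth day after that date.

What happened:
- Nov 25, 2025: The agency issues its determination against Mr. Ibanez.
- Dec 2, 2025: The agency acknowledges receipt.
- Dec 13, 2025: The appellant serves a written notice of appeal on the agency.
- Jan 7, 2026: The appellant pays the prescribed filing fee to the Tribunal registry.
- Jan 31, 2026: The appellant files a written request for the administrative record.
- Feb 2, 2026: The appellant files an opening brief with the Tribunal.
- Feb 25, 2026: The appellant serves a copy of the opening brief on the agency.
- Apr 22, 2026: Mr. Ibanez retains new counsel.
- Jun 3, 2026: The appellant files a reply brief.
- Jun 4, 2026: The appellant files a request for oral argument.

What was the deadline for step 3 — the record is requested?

Feb 7, 2026

Step 3 runs from Jan 7, 2026, when the filing fee is paid. The window is 21–31 days after Jan 7, 2026; it closes on Feb 7, 2026.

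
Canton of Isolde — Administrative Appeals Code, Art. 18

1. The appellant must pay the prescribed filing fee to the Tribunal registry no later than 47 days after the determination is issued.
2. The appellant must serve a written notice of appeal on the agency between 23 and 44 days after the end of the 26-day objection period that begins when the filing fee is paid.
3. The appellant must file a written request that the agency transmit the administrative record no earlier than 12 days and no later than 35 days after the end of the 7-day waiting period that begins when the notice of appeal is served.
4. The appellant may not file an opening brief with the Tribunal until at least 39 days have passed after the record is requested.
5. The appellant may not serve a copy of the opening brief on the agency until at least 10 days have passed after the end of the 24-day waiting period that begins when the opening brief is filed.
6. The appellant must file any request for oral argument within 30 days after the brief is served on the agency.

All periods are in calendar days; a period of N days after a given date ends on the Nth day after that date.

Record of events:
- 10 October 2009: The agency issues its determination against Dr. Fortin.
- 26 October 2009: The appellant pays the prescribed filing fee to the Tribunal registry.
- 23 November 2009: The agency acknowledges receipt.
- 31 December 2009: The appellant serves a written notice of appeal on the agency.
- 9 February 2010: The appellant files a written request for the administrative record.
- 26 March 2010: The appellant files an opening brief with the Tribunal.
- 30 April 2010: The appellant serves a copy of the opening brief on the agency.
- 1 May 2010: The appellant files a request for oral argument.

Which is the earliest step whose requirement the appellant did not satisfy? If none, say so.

(1) due by 10 October 2009 + 47 days = 26 November 2009; 26 October 2009 is within that limit.
(2) the permitted window runs from 21 November 2009 + 23 = 14 December 2009 to 21 November 2009 + 44 = 4 January 2010; done 31 December 2009, which is between those dates.
(3) the permitted window runs from 7 January 2010 + 12 = 19 January 2010 to 7 January 2010 + 35 = 11 February 2010; done 9 February 2010, which is between those dates.
(4) permitted from 9 February 2010 + 39 days = 20 March 2010 onward; 26 March 2010 is on or after that date.
(5) permitted from 19 April 2010 + 10 days = 29 April 2010 onward; done 30 April 2010 — permitted.
(6) due by 30 April 2010 + 30 days = 30 May 2010; 1 May 2010 is within that limit.

None — every step was satisfied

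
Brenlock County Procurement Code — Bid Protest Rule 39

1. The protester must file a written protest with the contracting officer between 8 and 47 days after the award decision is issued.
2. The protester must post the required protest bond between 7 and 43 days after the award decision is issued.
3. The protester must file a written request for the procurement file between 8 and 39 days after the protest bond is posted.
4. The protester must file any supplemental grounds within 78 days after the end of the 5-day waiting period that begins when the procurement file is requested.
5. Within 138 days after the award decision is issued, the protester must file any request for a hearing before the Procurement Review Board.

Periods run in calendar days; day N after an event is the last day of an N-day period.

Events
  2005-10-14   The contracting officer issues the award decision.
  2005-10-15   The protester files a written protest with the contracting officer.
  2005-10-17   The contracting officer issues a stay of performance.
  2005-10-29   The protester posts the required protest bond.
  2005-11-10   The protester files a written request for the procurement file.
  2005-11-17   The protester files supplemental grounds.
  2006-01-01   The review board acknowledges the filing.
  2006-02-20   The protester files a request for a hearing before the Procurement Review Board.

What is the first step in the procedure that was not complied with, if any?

Step 1

Step 1: the window is 8–47 days after 2005-10-14 (when the award decision is issued), so 2005-10-22 through 2005-11-30; done 2005-10-15 — 7 days before the window opened.
The analysis stops there.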